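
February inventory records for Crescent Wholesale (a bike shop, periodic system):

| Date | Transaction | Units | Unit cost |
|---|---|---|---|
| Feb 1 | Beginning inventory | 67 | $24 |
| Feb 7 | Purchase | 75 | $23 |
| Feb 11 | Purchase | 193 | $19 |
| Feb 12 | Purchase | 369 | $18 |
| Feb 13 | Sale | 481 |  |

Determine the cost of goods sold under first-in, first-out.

Feb 13, 481 sold [FIFO — oldest first]: 67 @ $24 + 75 @ $23 + 193 @ $19 + 146 @ $18 = $9,628
Ending inventory: 223 @ $18 = $4,014

COGS = $9,628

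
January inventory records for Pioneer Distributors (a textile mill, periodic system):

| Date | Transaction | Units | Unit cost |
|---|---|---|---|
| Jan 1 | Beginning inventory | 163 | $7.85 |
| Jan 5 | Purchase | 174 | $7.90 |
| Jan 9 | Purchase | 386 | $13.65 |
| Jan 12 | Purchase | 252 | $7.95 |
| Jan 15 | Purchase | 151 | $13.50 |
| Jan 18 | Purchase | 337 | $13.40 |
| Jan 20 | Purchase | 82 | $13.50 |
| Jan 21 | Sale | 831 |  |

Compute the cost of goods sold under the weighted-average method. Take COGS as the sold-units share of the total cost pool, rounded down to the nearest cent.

COGS = $9,459.81

Jan 21, sell 831: 831/1545 × $17,587.75 → $9,459.81
Ending inventory (cost pool remaining) = $8,127.94
Check: goods available $17,587.75 = COGS $9,459.81 + ending $8,127.94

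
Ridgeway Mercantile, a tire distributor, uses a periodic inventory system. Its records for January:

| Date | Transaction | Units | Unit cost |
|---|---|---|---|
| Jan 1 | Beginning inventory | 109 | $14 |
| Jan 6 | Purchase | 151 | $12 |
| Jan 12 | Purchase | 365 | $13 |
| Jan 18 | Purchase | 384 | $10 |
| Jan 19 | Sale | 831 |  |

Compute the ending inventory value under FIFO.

Jan 19, 831 sold [FIFO — oldest first]: 109 @ $14 + 151 @ $12 + 365 @ $13 + 206 @ $10 = $10,143
Ending inventory: 178 @ $10 = $1,780

Ending inventory = $1,780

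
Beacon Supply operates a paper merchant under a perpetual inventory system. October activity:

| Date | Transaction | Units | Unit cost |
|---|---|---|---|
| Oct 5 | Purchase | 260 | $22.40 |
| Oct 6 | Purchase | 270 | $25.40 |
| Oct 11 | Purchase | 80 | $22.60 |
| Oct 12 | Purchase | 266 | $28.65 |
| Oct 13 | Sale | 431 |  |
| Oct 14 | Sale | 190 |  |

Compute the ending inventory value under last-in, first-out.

Ending inventory = $5,712.00

Oct 13, 431 sold [LIFO — newest first]: 266 @ $28.65 + 80 @ $22.60 + 85 @ $25.40 = $11,587.90
Oct 14, 190 sold [LIFO — newest first]: 185 @ $25.40 + 5 @ $22.40 = $4,811.00
Total COGS = $11,587.90 + $4,811.00 = $16,398.90
Ending inventory: 255 @ $22.40 = $5,712.00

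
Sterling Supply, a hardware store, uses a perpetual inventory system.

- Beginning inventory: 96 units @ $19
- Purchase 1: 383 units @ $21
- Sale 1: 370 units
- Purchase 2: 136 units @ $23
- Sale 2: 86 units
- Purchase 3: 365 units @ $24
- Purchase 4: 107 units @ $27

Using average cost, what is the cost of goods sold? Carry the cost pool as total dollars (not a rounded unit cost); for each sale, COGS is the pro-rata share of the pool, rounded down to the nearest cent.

After Beginning: 96 on hand, pool $1,824.00 (≈ $19.0000 each)
After Purchase 1: 479 on hand, pool $9,867.00 (≈ $20.5992 each)
Sale 1, sell 370: 370/479 × $9,867.00 → $7,621.69
After Purchase 2: 245 on hand, pool $5,373.31 (≈ $21.9319 each)
Sale 2, sell 86: 86/245 × $5,373.31 → $1,886.14
After Purchase 3: 524 on hand, pool $12,247.17 (≈ $23.3725 each)
After Purchase 4: 631 on hand, pool $15,136.17 (≈ $23.9876 each)
Total COGS = $7,621.69 + $1,886.14 = $9,507.83
Ending inventory (cost pool remaining) = $15,136.17

COGS = $9,507.83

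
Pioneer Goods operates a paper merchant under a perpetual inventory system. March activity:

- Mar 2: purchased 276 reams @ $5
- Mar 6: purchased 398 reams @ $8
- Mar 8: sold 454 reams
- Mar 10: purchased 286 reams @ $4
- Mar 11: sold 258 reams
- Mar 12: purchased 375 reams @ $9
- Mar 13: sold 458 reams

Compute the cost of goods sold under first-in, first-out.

Mar 8, 454 sold [FIFO — oldest first]: 276 @ $5 + 178 @ $8 = $2,804
Mar 11, 258 sold [FIFO — oldest first]: 220 @ $8 + 38 @ $4 = $1,912
Mar 13, 458 sold [FIFO — oldest first]: 248 @ $4 + 210 @ $9 = $2,882
Total COGS = $2,804 + $1,912 + $2,882 = $7,598
Ending inventory: 165 @ $9 = $1,485

COGS = $7,598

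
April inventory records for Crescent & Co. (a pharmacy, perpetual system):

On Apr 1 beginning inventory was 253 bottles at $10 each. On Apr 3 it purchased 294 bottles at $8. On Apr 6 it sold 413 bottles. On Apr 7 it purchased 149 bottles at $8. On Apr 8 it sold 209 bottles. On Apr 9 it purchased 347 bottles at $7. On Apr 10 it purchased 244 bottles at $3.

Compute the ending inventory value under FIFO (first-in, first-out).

Apr 6, 413 sold [FIFO — oldest first]: 253 @ $10 + 160 @ $8 = $3,810
Apr 8, 209 sold [FIFO — oldest first]: 134 @ $8 + 75 @ $8 = $1,672
Total COGS = $3,810 + $1,672 = $5,482
Ending inventory: 74 @ $8 + 347 @ $7 + 244 @ $3 = $3,753
Check: goods available $9,235 = COGS $5,482 + ending $3,753

Ending inventory = $3,753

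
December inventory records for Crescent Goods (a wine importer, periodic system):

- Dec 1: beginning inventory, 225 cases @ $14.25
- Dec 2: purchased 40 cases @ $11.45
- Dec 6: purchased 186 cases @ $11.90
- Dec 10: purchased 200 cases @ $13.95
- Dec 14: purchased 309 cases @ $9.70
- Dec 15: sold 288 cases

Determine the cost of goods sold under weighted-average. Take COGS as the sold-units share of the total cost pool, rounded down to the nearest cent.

COGS = $3,499.48

Dec 15, sell 288: 288/960 × $11,664.95 → $3,499.48
Ending inventory (cost pool remaining) = $8,165.47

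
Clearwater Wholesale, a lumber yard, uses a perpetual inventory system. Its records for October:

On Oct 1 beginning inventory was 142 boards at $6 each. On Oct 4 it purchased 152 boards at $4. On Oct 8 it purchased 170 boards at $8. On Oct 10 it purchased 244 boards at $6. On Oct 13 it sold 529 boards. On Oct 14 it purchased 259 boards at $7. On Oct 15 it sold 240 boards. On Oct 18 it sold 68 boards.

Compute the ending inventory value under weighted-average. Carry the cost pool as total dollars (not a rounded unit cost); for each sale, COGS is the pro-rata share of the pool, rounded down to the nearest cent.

After Oct 1: 142 on hand, pool $852.00 (≈ $6.0000 each)
After Oct 4: 294 on hand, pool $1,460.00 (≈ $4.9660 each)
After Oct 8: 464 on hand, pool $2,820.00 (≈ $6.0776 each)
After Oct 10: 708 on hand, pool $4,284.00 (≈ $6.0508 each)
Oct 13, sell 529: 529/708 × $4,284.00 → $3,200.89
After Oct 14: 438 on hand, pool $2,896.11 (≈ $6.6121 each)
Oct 15, sell 240: 240/438 × $2,896.11 → $1,586.90
Oct 18, sell 68: 68/198 × $1,309.21 → $449.62
Total COGS = $3,200.89 + $1,586.90 + $449.62 = $5,237.41
Ending inventory (cost pool remaining) = $859.59
Check: goods available $6,097.00 = COGS $5,237.41 + ending $859.59

Ending inventory = $859.59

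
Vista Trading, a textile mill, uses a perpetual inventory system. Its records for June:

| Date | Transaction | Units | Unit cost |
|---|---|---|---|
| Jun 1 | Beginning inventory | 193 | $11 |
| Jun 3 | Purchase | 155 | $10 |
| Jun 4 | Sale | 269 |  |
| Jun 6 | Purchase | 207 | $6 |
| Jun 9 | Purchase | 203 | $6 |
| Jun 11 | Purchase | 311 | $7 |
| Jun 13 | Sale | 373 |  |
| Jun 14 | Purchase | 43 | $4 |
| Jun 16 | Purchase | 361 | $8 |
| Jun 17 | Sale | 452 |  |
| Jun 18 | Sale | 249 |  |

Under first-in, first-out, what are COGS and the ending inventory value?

COGS = $10,330; ending inventory = $1,040

Jun 4, 269 sold [FIFO — oldest first]: 193 @ $11 + 76 @ $10 = $2,883
Jun 13, 373 sold [FIFO — oldest first]: 79 @ $10 + 207 @ $6 + 87 @ $6 = $2,554
Jun 17, 452 sold [FIFO — oldest first]: 116 @ $6 + 311 @ $7 + 25 @ $4 = $2,973
Jun 18, 249 sold [FIFO — oldest first]: 18 @ $4 + 231 @ $8 = $1,920
Total COGS = $2,883 + $2,554 + $2,973 + $1,920 = $10,330
Ending inventory: 130 @ $8 = $1,040
Check: goods available $11,370 = COGS $10,330 + ending $1,040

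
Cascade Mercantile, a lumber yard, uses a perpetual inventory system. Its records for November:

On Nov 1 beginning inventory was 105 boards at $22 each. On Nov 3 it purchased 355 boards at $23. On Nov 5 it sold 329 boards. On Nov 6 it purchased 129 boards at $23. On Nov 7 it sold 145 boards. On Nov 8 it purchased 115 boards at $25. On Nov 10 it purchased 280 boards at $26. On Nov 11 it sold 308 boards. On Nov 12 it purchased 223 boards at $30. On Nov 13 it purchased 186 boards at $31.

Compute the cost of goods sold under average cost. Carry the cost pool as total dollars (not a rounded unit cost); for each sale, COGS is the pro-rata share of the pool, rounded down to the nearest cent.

COGS = $18,532.43

After Nov 1: 105 on hand, pool $2,310.00 (≈ $22.0000 each)
After Nov 3: 460 on hand, pool $10,475.00 (≈ $22.7717 each)
Nov 5, sell 329: 329/460 × $10,475.00 → $7,491.90
After Nov 6: 260 on hand, pool $5,950.10 (≈ $22.8850 each)
Nov 7, sell 145: 145/260 × $5,950.10 → $3,318.32
After Nov 8: 230 on hand, pool $5,506.78 (≈ $23.9425 each)
After Nov 10: 510 on hand, pool $12,786.78 (≈ $25.0721 each)
Nov 11, sell 308: 308/510 × $12,786.78 → $7,722.21
After Nov 12: 425 on hand, pool $11,754.57 (≈ $27.6578 each)
After Nov 13: 611 on hand, pool $17,520.57 (≈ $28.6752 each)
Total COGS = $7,491.90 + $3,318.32 + $7,722.21 = $18,532.43
Ending inventory (cost pool remaining) = $17,520.57
Check: goods available $36,053.00 = COGS $18,532.43 + ending $17,520.57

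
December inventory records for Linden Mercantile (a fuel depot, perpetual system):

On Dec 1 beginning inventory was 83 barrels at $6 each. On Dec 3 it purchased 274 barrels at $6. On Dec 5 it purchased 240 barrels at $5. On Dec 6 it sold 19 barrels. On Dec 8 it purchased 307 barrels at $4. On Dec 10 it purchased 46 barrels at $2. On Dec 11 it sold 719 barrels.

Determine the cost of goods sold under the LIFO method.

COGS = $3,390

Dec 6, 19 sold [LIFO — newest first]: 19 @ $5 = $95
Dec 11, 719 sold [LIFO — newest first]: 46 @ $2 + 307 @ $4 + 221 @ $5 + 145 @ $6 = $3,295
Total COGS = $95 + $3,295 = $3,390
Ending inventory: 83 @ $6 + 129 @ $6 = $1,272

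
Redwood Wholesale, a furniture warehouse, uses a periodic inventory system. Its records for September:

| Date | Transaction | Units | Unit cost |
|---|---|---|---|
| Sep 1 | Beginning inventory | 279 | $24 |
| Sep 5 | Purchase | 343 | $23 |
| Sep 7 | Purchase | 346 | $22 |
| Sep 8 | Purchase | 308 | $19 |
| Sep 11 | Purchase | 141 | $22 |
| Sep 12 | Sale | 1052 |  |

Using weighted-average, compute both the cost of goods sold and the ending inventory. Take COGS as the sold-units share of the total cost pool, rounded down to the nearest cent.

Sep 12, sell 1052: 1052/1417 × $31,151.00 → $23,126.92
Ending inventory (cost pool remaining) = $8,024.08
Check: goods available $31,151.00 = COGS $23,126.92 + ending $8,024.08

COGS = $23,126.92; ending inventory = $8,024.08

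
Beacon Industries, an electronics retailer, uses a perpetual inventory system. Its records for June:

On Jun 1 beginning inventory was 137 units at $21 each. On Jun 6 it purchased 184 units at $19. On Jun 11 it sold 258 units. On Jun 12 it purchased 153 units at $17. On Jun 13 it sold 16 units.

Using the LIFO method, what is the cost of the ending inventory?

Ending inventory = $3,652

Jun 11, 258 sold [LIFO — newest first]: 184 @ $19 + 74 @ $21 = $5,050
Jun 13, 16 sold [LIFO — newest first]: 16 @ $17 = $272
Total COGS = $5,050 + $272 = $5,322
Ending inventory: 63 @ $21 + 137 @ $17 = $3,652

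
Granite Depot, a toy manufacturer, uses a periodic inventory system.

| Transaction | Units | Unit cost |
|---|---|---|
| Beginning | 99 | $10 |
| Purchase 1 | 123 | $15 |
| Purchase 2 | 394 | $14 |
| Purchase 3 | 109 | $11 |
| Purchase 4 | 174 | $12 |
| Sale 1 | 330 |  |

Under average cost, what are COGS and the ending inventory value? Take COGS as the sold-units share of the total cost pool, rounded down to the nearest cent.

COGS = $4,272.01; ending inventory = $7,365.99

Sale 1, sell 330: 330/899 × $11,638.00 → $4,272.01
Ending inventory (cost pool remaining) = $7,365.99
Check: goods available $11,638.00 = COGS $4,272.01 + ending $7,365.99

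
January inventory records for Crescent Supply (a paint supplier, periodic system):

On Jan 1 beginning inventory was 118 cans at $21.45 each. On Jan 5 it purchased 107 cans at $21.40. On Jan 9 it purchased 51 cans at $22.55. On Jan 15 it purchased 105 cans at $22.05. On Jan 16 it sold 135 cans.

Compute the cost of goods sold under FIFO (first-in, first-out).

Jan 16, 135 sold [FIFO — oldest first]: 118 @ $21.45 + 17 @ $21.40 = $2,894.90
Ending inventory: 90 @ $21.40 + 51 @ $22.55 + 105 @ $22.05 = $5,391.30
Check: goods available $8,286.20 = COGS $2,894.90 + ending $5,391.30

COGS = $2,894.90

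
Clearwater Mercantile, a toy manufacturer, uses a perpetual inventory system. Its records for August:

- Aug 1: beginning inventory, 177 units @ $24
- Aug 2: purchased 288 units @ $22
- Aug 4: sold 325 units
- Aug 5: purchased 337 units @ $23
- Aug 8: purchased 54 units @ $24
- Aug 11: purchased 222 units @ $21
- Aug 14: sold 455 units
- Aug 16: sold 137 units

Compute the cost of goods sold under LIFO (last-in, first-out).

Aug 4, 325 sold [LIFO — newest first]: 288 @ $22 + 37 @ $24 = $7,224
Aug 14, 455 sold [LIFO — newest first]: 222 @ $21 + 54 @ $24 + 179 @ $23 = $10,075
Aug 16, 137 sold [LIFO — newest first]: 137 @ $23 = $3,151
Total COGS = $7,224 + $10,075 + $3,151 = $20,450
Ending inventory: 140 @ $24 + 21 @ $23 = $3,843

COGS = $20,450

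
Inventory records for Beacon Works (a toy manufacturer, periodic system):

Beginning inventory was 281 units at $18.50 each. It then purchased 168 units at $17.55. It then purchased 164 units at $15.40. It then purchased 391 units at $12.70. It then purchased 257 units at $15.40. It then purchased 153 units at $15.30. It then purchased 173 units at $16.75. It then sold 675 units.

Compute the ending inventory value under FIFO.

Ending inventory = $13,374.75

Sale 1 (675) [FIFO — oldest first]: 281 @ $18.50 + 168 @ $17.55 + 164 @ $15.40 + 62 @ $12.70 = $11,459.90
Ending inventory: 329 @ $12.70 + 257 @ $15.40 + 153 @ $15.30 + 173 @ $16.75 = $13,374.75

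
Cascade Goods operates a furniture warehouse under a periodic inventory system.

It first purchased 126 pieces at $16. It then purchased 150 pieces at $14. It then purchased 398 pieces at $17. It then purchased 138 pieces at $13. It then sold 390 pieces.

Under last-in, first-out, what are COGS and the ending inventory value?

Sale 1 (390) [LIFO — newest first]: 138 @ $13 + 252 @ $17 = $6,078
Ending inventory: 126 @ $16 + 150 @ $14 + 146 @ $17 = $6,598
Check: goods available $12,676 = COGS $6,078 + ending $6,598

COGS = $6,078; ending inventory = $6,598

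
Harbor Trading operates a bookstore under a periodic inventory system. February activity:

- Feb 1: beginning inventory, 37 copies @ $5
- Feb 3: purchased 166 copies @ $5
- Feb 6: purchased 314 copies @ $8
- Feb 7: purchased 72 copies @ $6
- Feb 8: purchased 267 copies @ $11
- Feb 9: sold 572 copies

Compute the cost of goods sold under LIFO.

Feb 9, 572 sold [LIFO — newest first]: 267 @ $11 + 72 @ $6 + 233 @ $8 = $5,233
Ending inventory: 37 @ $5 + 166 @ $5 + 81 @ $8 = $1,663
Check: goods available $6,896 = COGS $5,233 + ending $1,663

COGS = $5,233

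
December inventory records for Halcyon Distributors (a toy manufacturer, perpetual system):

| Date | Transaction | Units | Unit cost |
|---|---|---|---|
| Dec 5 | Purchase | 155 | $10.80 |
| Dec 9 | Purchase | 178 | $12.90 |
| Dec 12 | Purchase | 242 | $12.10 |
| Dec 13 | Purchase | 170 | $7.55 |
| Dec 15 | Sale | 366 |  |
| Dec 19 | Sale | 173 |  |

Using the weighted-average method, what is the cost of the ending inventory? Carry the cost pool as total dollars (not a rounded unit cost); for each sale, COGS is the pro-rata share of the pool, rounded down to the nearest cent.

Ending inventory = $2,262.39

After Dec 5: 155 on hand, pool $1,674.00 (≈ $10.8000 each)
After Dec 9: 333 on hand, pool $3,970.20 (≈ $11.9225 each)
After Dec 12: 575 on hand, pool $6,898.40 (≈ $11.9972 each)
After Dec 13: 745 on hand, pool $8,181.90 (≈ $10.9824 each)
Dec 15, sell 366: 366/745 × $8,181.90 → $4,019.56
Dec 19, sell 173: 173/379 × $4,162.34 → $1,899.95
Total COGS = $4,019.56 + $1,899.95 = $5,919.51
Ending inventory (cost pool remaining) = $2,262.39
Check: goods available $8,181.90 = COGS $5,919.51 + ending $2,262.39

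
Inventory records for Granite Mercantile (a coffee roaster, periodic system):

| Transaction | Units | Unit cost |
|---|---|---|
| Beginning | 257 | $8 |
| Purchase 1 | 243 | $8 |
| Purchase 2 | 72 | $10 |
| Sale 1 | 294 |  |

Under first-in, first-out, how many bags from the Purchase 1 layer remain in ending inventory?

Sale 1 (294) [FIFO — oldest first]: 257 @ $8 + 37 @ $8 = $2,352
Ending inventory: 206 @ $8 + 72 @ $10 = $2,368

206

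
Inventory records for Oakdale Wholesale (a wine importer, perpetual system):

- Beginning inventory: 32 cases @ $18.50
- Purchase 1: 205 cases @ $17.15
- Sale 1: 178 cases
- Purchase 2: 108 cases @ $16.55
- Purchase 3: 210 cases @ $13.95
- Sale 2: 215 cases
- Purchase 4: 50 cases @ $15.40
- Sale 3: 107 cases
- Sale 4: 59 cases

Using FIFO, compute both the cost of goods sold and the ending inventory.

COGS = $8,886.25; ending inventory = $708.40

Sale 1 (178) [FIFO — oldest first]: 32 @ $18.50 + 146 @ $17.15 = $3,095.90
Sale 2 (215) [FIFO — oldest first]: 59 @ $17.15 + 108 @ $16.55 + 48 @ $13.95 = $3,468.85
Sale 3 (107) [FIFO — oldest first]: 107 @ $13.95 = $1,492.65
Sale 4 (59) [FIFO — oldest first]: 55 @ $13.95 + 4 @ $15.40 = $828.85
Total COGS = $3,095.90 + $3,468.85 + $1,492.65 + $828.85 = $8,886.25
Ending inventory: 46 @ $15.40 = $708.40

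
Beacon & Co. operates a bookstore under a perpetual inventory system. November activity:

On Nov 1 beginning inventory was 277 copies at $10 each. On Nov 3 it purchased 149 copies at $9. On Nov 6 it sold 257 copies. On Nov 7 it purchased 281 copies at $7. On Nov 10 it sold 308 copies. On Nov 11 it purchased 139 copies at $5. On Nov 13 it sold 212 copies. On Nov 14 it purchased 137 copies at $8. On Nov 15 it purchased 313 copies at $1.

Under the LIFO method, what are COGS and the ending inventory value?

Nov 6, 257 sold [LIFO — newest first]: 149 @ $9 + 108 @ $10 = $2,421
Nov 10, 308 sold [LIFO — newest first]: 281 @ $7 + 27 @ $10 = $2,237
Nov 13, 212 sold [LIFO — newest first]: 139 @ $5 + 73 @ $10 = $1,425
Total COGS = $2,421 + $2,237 + $1,425 = $6,083
Ending inventory: 69 @ $10 + 137 @ $8 + 313 @ $1 = $2,099
Check: goods available $8,182 = COGS $6,083 + ending $2,099

COGS = $6,083; ending inventory = $2,099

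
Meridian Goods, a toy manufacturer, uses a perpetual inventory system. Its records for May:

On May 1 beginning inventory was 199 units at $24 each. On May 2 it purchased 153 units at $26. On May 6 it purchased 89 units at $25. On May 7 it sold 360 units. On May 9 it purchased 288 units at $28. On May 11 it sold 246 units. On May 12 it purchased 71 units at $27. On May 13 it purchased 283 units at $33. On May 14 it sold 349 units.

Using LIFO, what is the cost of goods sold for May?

COGS = $27,044

May 7, 360 sold [LIFO — newest first]: 89 @ $25 + 153 @ $26 + 118 @ $24 = $9,035
May 11, 246 sold [LIFO — newest first]: 246 @ $28 = $6,888
May 14, 349 sold [LIFO — newest first]: 283 @ $33 + 66 @ $27 = $11,121
Total COGS = $9,035 + $6,888 + $11,121 = $27,044
Ending inventory: 81 @ $24 + 42 @ $28 + 5 @ $27 = $3,255
Check: goods available $30,299 = COGS $27,044 + ending $3,255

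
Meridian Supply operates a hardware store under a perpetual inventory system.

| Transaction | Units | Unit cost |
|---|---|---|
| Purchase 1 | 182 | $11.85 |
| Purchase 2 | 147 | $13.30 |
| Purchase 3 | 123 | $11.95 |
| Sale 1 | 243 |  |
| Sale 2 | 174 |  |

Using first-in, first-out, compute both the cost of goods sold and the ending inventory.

COGS = $5,163.40; ending inventory = $418.25

Sale 1 (243) [FIFO — oldest first]: 182 @ $11.85 + 61 @ $13.30 = $2,968.00
Sale 2 (174) [FIFO — oldest first]: 86 @ $13.30 + 88 @ $11.95 = $2,195.40
Total COGS = $2,968.00 + $2,195.40 = $5,163.40
Ending inventory: 35 @ $11.95 = $418.25
Check: goods available $5,581.65 = COGS $5,163.40 + ending $418.25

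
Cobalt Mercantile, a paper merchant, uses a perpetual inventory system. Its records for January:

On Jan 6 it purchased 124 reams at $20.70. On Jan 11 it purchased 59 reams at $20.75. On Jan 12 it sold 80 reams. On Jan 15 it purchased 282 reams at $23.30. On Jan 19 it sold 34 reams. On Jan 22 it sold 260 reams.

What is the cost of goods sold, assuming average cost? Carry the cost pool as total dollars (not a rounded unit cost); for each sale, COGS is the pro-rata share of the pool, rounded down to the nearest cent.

After Jan 6: 124 on hand, pool $2,566.80 (≈ $20.7000 each)
After Jan 11: 183 on hand, pool $3,791.05 (≈ $20.7161 each)
Jan 12, sell 80: 80/183 × $3,791.05 → $1,657.28
After Jan 15: 385 on hand, pool $8,704.37 (≈ $22.6088 each)
Jan 19, sell 34: 34/385 × $8,704.37 → $768.69
Jan 22, sell 260: 260/351 × $7,935.68 → $5,878.28
Total COGS = $1,657.28 + $768.69 + $5,878.28 = $8,304.25
Ending inventory (cost pool remaining) = $2,057.40
Check: goods available $10,361.65 = COGS $8,304.25 + ending $2,057.40

COGS = $8,304.25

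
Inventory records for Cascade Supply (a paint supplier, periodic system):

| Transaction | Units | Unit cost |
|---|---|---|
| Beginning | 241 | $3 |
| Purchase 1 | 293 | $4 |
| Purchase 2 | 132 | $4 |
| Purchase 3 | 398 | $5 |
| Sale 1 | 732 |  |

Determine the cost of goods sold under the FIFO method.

COGS = $2,753

Sale 1 (732) [FIFO — oldest first]: 241 @ $3 + 293 @ $4 + 132 @ $4 + 66 @ $5 = $2,753
Ending inventory: 332 @ $5 = $1,660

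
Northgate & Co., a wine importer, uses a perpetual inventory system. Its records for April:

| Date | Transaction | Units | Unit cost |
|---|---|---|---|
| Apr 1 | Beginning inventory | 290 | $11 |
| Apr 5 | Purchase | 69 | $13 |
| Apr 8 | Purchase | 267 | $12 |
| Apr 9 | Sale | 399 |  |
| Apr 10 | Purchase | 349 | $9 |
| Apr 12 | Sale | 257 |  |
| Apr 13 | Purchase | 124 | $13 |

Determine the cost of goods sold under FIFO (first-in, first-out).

Apr 9, 399 sold [FIFO — oldest first]: 290 @ $11 + 69 @ $13 + 40 @ $12 = $4,567
Apr 12, 257 sold [FIFO — oldest first]: 227 @ $12 + 30 @ $9 = $2,994
Total COGS = $4,567 + $2,994 = $7,561
Ending inventory: 319 @ $9 + 124 @ $13 = $4,483
Check: goods available $12,044 = COGS $7,561 + ending $4,483

COGS = $7,561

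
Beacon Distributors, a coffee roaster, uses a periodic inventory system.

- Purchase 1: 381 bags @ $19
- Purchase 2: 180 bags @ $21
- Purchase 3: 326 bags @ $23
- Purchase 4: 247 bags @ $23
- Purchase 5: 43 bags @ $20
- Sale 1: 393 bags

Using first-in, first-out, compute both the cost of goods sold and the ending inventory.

Sale 1 (393) [FIFO — oldest first]: 381 @ $19 + 12 @ $21 = $7,491
Ending inventory: 168 @ $21 + 326 @ $23 + 247 @ $23 + 43 @ $20 = $17,567
Check: goods available $25,058 = COGS $7,491 + ending $17,567

COGS = $7,491; ending inventory = $17,567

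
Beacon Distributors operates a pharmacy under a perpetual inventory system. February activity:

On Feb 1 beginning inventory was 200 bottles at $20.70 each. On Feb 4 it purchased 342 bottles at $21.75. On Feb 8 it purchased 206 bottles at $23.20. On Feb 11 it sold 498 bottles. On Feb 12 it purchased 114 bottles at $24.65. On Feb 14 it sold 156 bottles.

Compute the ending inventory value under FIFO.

Ending inventory = $4,990.90

Feb 11, 498 sold [FIFO — oldest first]: 200 @ $20.70 + 298 @ $21.75 = $10,621.50
Feb 14, 156 sold [FIFO — oldest first]: 44 @ $21.75 + 112 @ $23.20 = $3,555.40
Total COGS = $10,621.50 + $3,555.40 = $14,176.90
Ending inventory: 94 @ $23.20 + 114 @ $24.65 = $4,990.90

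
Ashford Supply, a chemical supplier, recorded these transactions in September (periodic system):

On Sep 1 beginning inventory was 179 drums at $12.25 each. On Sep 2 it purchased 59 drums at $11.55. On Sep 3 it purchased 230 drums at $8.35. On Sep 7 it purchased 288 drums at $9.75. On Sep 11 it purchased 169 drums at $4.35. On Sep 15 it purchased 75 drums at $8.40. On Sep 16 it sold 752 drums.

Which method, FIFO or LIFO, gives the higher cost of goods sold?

FIFO

FIFO COGS: 179 @ $12.25 + 59 @ $11.55 + 230 @ $8.35 + 284 @ $9.75 = $7,563.70
LIFO COGS: 75 @ $8.40 + 169 @ $4.35 + 288 @ $9.75 + 220 @ $8.35 = $6,010.15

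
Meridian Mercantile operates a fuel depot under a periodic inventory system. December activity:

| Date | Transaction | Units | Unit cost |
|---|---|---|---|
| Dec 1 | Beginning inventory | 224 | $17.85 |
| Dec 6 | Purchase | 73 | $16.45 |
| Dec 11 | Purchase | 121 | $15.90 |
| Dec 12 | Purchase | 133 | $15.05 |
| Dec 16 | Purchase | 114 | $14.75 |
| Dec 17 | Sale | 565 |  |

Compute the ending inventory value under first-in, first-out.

Ending inventory = $1,475.00

Dec 17, 565 sold [FIFO — oldest first]: 224 @ $17.85 + 73 @ $16.45 + 121 @ $15.90 + 133 @ $15.05 + 14 @ $14.75 = $9,331.30
Ending inventory: 100 @ $14.75 = $1,475.00
Check: goods available $10,806.30 = COGS $9,331.30 + ending $1,475.00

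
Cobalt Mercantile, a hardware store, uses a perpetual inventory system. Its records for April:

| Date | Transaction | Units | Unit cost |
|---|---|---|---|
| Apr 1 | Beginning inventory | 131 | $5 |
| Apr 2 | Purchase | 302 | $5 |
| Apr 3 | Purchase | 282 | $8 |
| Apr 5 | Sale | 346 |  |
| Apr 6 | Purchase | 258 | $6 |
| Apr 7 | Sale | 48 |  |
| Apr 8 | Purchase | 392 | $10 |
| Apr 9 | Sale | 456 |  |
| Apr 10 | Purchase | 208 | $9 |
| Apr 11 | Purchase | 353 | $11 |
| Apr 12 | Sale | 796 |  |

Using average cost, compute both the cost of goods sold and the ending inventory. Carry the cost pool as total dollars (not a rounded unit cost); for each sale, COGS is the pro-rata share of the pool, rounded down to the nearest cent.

COGS = $13,117.29; ending inventory = $2,526.71

After Apr 1: 131 on hand, pool $655.00 (≈ $5.0000 each)
After Apr 2: 433 on hand, pool $2,165.00 (≈ $5.0000 each)
After Apr 3: 715 on hand, pool $4,421.00 (≈ $6.1832 each)
Apr 5, sell 346: 346/715 × $4,421.00 → $2,139.39
After Apr 6: 627 on hand, pool $3,829.61 (≈ $6.1078 each)
Apr 7, sell 48: 48/627 × $3,829.61 → $293.17
After Apr 8: 971 on hand, pool $7,456.44 (≈ $7.6791 each)
Apr 9, sell 456: 456/971 × $7,456.44 → $3,501.68
After Apr 10: 723 on hand, pool $5,826.76 (≈ $8.0591 each)
After Apr 11: 1076 on hand, pool $9,709.76 (≈ $9.0239 each)
Apr 12, sell 796: 796/1076 × $9,709.76 → $7,183.05
Total COGS = $2,139.39 + $293.17 + $3,501.68 + $7,183.05 = $13,117.29
Ending inventory (cost pool remaining) = $2,526.71
Check: goods available $15,644.00 = COGS $13,117.29 + ending $2,526.71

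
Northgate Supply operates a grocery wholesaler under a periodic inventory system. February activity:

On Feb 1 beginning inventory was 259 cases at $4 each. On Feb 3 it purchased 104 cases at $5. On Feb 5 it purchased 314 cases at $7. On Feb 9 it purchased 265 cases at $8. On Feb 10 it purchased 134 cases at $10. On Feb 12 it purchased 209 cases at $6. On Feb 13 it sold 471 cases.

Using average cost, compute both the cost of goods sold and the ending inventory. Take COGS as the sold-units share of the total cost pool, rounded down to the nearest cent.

Feb 13, sell 471: 471/1285 × $8,468.00 → $3,103.83
Ending inventory (cost pool remaining) = $5,364.17

COGS = $3,103.83; ending inventory = $5,364.17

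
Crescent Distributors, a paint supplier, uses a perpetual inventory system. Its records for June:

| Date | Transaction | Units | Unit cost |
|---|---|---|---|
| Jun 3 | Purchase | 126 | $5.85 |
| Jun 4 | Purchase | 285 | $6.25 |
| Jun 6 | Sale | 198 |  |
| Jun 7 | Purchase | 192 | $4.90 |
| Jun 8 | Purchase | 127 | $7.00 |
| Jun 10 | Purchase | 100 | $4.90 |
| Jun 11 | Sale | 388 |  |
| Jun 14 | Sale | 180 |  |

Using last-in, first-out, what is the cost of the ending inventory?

Jun 6, 198 sold [LIFO — newest first]: 198 @ $6.25 = $1,237.50
Jun 11, 388 sold [LIFO — newest first]: 100 @ $4.90 + 127 @ $7.00 + 161 @ $4.90 = $2,167.90
Jun 14, 180 sold [LIFO — newest first]: 31 @ $4.90 + 87 @ $6.25 + 62 @ $5.85 = $1,058.35
Total COGS = $1,237.50 + $2,167.90 + $1,058.35 = $4,463.75
Ending inventory: 64 @ $5.85 = $374.40

Ending inventory = $374.40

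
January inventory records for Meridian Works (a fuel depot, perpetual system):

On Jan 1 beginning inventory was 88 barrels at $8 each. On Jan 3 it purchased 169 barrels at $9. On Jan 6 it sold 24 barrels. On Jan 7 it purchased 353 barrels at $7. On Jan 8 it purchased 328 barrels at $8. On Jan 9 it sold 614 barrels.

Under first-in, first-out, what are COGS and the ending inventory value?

COGS = $4,920; ending inventory = $2,400

Jan 6, 24 sold [FIFO — oldest first]: 24 @ $8 = $192
Jan 9, 614 sold [FIFO — oldest first]: 64 @ $8 + 169 @ $9 + 353 @ $7 + 28 @ $8 = $4,728
Total COGS = $192 + $4,728 = $4,920
Ending inventory: 300 @ $8 = $2,400
Check: goods available $7,320 = COGS $4,920 + ending $2,400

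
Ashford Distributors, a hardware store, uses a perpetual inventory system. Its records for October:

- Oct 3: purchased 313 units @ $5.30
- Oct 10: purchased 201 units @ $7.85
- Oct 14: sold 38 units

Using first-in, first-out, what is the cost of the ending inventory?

Ending inventory = $3,035.35

Oct 14, 38 sold [FIFO — oldest first]: 38 @ $5.30 = $201.40
Ending inventory: 275 @ $5.30 + 201 @ $7.85 = $3,035.35
Check: goods available $3,236.75 = COGS $201.40 + ending $3,035.35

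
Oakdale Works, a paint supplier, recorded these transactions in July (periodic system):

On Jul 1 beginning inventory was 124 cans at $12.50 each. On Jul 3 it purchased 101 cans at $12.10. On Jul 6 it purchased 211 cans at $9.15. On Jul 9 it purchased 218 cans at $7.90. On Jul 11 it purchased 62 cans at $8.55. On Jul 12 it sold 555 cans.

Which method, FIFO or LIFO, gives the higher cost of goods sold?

FIFO COGS: 124 @ $12.50 + 101 @ $12.10 + 211 @ $9.15 + 119 @ $7.90 = $5,642.85
LIFO COGS: 62 @ $8.55 + 218 @ $7.90 + 211 @ $9.15 + 64 @ $12.10 = $4,957.35

FIFO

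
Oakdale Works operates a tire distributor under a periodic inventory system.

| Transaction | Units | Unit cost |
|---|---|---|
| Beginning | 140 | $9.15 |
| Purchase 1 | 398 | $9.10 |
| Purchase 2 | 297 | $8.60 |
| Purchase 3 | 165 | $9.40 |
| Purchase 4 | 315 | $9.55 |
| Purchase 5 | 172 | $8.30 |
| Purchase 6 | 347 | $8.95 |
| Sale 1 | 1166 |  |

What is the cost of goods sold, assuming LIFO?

COGS = $10,528.70

Sale 1 (1166) [LIFO — newest first]: 347 @ $8.95 + 172 @ $8.30 + 315 @ $9.55 + 165 @ $9.40 + 167 @ $8.60 = $10,528.70
Ending inventory: 140 @ $9.15 + 398 @ $9.10 + 130 @ $8.60 = $6,020.80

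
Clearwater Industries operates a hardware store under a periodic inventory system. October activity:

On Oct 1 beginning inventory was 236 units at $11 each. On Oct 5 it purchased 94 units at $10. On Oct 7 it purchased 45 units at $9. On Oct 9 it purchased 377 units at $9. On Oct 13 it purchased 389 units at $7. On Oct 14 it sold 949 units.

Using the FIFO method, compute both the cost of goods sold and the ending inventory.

Oct 14, 949 sold [FIFO — oldest first]: 236 @ $11 + 94 @ $10 + 45 @ $9 + 377 @ $9 + 197 @ $7 = $8,713
Ending inventory: 192 @ $7 = $1,344

COGS = $8,713; ending inventory = $1,344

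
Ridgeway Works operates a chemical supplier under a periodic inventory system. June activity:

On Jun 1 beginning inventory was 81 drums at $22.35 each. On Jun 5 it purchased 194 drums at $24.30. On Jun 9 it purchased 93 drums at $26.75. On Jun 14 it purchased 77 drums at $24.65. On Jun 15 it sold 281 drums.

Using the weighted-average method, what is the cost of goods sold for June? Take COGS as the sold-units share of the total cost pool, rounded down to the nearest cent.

COGS = $6,889.45

Jun 15, sell 281: 281/445 × $10,910.35 → $6,889.45
Ending inventory (cost pool remaining) = $4,020.90
Check: goods available $10,910.35 = COGS $6,889.45 + ending $4,020.90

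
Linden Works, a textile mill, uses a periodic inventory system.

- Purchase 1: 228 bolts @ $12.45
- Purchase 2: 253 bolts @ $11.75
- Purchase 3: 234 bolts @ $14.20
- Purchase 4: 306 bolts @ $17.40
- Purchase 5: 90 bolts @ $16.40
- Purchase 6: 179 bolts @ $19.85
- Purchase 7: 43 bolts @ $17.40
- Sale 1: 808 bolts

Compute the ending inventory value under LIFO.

Ending inventory = $6,436.15

Sale 1 (808) [LIFO — newest first]: 43 @ $17.40 + 179 @ $19.85 + 90 @ $16.40 + 306 @ $17.40 + 190 @ $14.20 = $13,799.75
Ending inventory: 228 @ $12.45 + 253 @ $11.75 + 44 @ $14.20 = $6,436.15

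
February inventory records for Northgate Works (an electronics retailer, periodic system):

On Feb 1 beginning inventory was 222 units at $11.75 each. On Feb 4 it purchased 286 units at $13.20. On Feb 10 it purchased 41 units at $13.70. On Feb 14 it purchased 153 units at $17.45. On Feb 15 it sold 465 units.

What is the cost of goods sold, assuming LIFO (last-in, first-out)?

Feb 15, 465 sold [LIFO — newest first]: 153 @ $17.45 + 41 @ $13.70 + 271 @ $13.20 = $6,808.75
Ending inventory: 222 @ $11.75 + 15 @ $13.20 = $2,806.50
Check: goods available $9,615.25 = COGS $6,808.75 + ending $2,806.50

COGS = $6,808.75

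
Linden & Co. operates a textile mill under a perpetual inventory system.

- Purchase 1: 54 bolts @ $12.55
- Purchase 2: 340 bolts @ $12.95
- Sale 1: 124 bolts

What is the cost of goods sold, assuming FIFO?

COGS = $1,584.20

Sale 1 (124) [FIFO — oldest first]: 54 @ $12.55 + 70 @ $12.95 = $1,584.20
Ending inventory: 270 @ $12.95 = $3,496.50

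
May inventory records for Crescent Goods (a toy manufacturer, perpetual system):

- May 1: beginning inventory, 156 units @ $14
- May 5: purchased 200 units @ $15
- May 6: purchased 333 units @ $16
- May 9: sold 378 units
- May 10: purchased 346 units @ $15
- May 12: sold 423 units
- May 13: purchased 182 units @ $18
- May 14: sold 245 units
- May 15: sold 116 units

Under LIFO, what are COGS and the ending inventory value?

May 9, 378 sold [LIFO — newest first]: 333 @ $16 + 45 @ $15 = $6,003
May 12, 423 sold [LIFO — newest first]: 346 @ $15 + 77 @ $15 = $6,345
May 14, 245 sold [LIFO — newest first]: 182 @ $18 + 63 @ $15 = $4,221
May 15, 116 sold [LIFO — newest first]: 15 @ $15 + 101 @ $14 = $1,639
Total COGS = $6,003 + $6,345 + $4,221 + $1,639 = $18,208
Ending inventory: 55 @ $14 = $770

COGS = $18,208; ending inventory = $770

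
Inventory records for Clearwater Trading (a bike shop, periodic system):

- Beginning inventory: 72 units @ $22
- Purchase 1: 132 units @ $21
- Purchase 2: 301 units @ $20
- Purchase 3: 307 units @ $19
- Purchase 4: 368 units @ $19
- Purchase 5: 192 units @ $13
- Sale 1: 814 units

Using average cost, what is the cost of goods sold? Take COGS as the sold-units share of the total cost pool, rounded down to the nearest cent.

Sale 1, sell 814: 814/1372 × $25,697.00 → $15,245.88
Ending inventory (cost pool remaining) = $10,451.12

COGS = $15,245.88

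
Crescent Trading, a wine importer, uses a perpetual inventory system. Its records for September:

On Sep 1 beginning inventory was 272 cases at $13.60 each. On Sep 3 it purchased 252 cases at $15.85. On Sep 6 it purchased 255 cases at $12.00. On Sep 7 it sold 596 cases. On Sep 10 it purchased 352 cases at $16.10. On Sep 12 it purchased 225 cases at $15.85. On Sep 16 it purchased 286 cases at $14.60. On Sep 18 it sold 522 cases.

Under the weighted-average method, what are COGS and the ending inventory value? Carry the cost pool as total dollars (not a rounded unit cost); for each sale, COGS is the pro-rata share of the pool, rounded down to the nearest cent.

After Sep 1: 272 on hand, pool $3,699.20 (≈ $13.6000 each)
After Sep 3: 524 on hand, pool $7,693.40 (≈ $14.6821 each)
After Sep 6: 779 on hand, pool $10,753.40 (≈ $13.8041 each)
Sep 7, sell 596: 596/779 × $10,753.40 → $8,227.24
After Sep 10: 535 on hand, pool $8,193.36 (≈ $15.3147 each)
After Sep 12: 760 on hand, pool $11,759.61 (≈ $15.4732 each)
After Sep 16: 1046 on hand, pool $15,935.21 (≈ $15.2344 each)
Sep 18, sell 522: 522/1046 × $15,935.21 → $7,952.37
Total COGS = $8,227.24 + $7,952.37 = $16,179.61
Ending inventory (cost pool remaining) = $7,982.84

COGS = $16,179.61; ending inventory = $7,982.84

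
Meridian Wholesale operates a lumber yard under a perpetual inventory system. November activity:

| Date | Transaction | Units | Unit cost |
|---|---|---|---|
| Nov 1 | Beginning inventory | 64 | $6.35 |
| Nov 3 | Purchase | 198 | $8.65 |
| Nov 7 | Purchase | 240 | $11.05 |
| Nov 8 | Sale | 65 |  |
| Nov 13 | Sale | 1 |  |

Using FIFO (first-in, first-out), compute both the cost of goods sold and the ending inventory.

Nov 8, 65 sold [FIFO — oldest first]: 64 @ $6.35 + 1 @ $8.65 = $415.05
Nov 13, 1 sold [FIFO — oldest first]: 1 @ $8.65 = $8.65
Total COGS = $415.05 + $8.65 = $423.70
Ending inventory: 196 @ $8.65 + 240 @ $11.05 = $4,347.40
Check: goods available $4,771.10 = COGS $423.70 + ending $4,347.40

COGS = $423.70; ending inventory = $4,347.40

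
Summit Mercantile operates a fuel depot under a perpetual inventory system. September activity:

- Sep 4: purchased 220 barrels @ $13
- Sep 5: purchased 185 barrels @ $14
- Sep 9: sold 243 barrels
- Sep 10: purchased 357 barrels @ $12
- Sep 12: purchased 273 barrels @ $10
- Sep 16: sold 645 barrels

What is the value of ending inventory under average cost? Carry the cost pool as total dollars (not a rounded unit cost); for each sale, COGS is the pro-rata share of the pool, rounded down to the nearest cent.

After Sep 4: 220 on hand, pool $2,860.00 (≈ $13.0000 each)
After Sep 5: 405 on hand, pool $5,450.00 (≈ $13.4568 each)
Sep 9, sell 243: 243/405 × $5,450.00 → $3,270.00
After Sep 10: 519 on hand, pool $6,464.00 (≈ $12.4547 each)
After Sep 12: 792 on hand, pool $9,194.00 (≈ $11.6086 each)
Sep 16, sell 645: 645/792 × $9,194.00 → $7,487.53
Total COGS = $3,270.00 + $7,487.53 = $10,757.53
Ending inventory (cost pool remaining) = $1,706.47
Check: goods available $12,464.00 = COGS $10,757.53 + ending $1,706.47

Ending inventory = $1,706.47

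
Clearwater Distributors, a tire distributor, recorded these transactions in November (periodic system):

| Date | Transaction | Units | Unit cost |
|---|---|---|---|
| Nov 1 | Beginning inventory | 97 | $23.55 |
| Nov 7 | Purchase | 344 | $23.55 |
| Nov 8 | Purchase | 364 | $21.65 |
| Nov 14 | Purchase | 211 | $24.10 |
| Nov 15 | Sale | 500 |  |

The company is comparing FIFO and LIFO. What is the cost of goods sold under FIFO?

COGS = $11,662.90

FIFO COGS: 97 @ $23.55 + 344 @ $23.55 + 59 @ $21.65 = $11,662.90
LIFO COGS: 211 @ $24.10 + 289 @ $21.65 = $11,341.95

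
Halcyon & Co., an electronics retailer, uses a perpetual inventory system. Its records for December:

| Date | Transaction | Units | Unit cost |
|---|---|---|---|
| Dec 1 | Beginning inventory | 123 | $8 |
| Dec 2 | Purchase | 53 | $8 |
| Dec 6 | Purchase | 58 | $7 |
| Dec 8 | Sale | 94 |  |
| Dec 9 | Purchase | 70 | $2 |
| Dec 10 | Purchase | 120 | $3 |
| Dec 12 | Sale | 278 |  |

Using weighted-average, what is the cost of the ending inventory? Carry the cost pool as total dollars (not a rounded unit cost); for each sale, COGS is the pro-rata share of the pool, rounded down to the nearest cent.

Ending inventory = $249.81

After Dec 1: 123 on hand, pool $984.00 (≈ $8.0000 each)
After Dec 2: 176 on hand, pool $1,408.00 (≈ $8.0000 each)
After Dec 6: 234 on hand, pool $1,814.00 (≈ $7.7521 each)
Dec 8, sell 94: 94/234 × $1,814.00 → $728.70
After Dec 9: 210 on hand, pool $1,225.30 (≈ $5.8348 each)
After Dec 10: 330 on hand, pool $1,585.30 (≈ $4.8039 each)
Dec 12, sell 278: 278/330 × $1,585.30 → $1,335.49
Total COGS = $728.70 + $1,335.49 = $2,064.19
Ending inventory (cost pool remaining) = $249.81
Check: goods available $2,314.00 = COGS $2,064.19 + ending $249.81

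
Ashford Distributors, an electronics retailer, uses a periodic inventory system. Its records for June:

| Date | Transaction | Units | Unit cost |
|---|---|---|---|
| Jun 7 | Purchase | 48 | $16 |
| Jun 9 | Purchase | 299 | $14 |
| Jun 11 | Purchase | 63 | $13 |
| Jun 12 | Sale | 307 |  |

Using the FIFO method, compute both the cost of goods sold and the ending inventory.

Jun 12, 307 sold [FIFO — oldest first]: 48 @ $16 + 259 @ $14 = $4,394
Ending inventory: 40 @ $14 + 63 @ $13 = $1,379
Check: goods available $5,773 = COGS $4,394 + ending $1,379

COGS = $4,394; ending inventory = $1,379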